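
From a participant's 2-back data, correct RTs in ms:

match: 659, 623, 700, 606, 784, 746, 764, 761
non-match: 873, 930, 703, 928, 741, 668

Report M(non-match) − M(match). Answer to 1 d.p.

101.8 ms

M(match) = 5643/8 = 705.375
M(non-match) = 4843/6 = 807.167
Difference = 807.167 − 705.375 = 101.792 ms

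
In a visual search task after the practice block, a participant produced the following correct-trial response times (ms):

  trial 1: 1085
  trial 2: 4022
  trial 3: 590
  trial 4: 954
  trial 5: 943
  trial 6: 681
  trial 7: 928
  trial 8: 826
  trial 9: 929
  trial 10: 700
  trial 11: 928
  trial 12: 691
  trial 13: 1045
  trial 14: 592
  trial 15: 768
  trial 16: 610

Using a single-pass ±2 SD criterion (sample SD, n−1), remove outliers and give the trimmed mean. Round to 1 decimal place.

n = 16, ΣRT = 16292, M = 1018.250
Σ(x−M)² = 10015185.00; s = √(10015185.00/15) = 817.116
Cutoffs: 1018.250 ± 2·817.116 → [-616.0, 2652.5]
Outside: 4022 → excluded.
Retained (n=15): Σ = 12270, mean = 12270/15 = 818.000

818.0 ms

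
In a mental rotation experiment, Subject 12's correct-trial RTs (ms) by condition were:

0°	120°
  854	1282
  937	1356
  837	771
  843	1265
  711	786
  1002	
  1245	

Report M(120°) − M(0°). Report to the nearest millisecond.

174 ms

M(0°) = 6429/7 = 918.429
M(120°) = 5460/5 = 1092.000
Difference = 1092.000 − 918.429 = 173.571 ms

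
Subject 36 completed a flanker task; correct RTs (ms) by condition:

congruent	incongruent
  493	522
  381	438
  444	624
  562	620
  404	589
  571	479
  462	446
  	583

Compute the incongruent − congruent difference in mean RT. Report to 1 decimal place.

63.8 ms

M(congruent) = 3317/7 = 473.857
M(incongruent) = 4301/8 = 537.625
Difference = 537.625 − 473.857 = 63.768 ms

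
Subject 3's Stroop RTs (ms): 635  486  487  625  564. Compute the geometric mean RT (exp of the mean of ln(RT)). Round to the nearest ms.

ln(RT): 6.4536, 6.1862, 6.1883, 6.4378, 6.3351
Mean ln(RT) = 31.6009/5 = 6.32018
Geometric mean = exp(6.32018) = 555.67 ms

556 ms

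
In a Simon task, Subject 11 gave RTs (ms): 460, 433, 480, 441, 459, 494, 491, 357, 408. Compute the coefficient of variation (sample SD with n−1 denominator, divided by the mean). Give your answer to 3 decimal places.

0.098

n = 9, Σ = 4023, M = 447.0000
Σ(x−M)² = 15400.000; s = √(15400.000/8) = 43.8748
CV = 43.8748 / 447.0000 = 0.09815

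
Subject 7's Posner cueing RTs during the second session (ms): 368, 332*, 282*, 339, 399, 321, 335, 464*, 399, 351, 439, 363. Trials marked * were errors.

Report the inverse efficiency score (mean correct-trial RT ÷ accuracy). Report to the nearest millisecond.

491 ms

Correct trials (n=9): 368, 339, 399, 321, 335, 399, 351, 439, 363
Mean correct RT = 3314/9 = 368.2222 ms
Proportion correct = 9/12
IES = 368.2222 / (9/12) = 490.963 ms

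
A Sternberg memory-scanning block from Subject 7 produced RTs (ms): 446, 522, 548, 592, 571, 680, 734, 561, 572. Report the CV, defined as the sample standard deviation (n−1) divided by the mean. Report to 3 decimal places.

0.145

n = 9, Σ = 5226, M = 580.6667
Σ(x−M)² = 56706.000; s = √(56706.000/8) = 84.1917
CV = 84.1917 / 580.6667 = 0.14499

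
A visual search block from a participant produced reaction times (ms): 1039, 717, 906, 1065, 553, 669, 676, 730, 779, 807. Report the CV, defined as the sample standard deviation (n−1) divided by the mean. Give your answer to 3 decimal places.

0.207

n = 10, Σ = 7941, M = 794.1000
Σ(x−M)² = 244058.900; s = √(244058.900/9) = 164.6744
CV = 164.6744 / 794.1000 = 0.20737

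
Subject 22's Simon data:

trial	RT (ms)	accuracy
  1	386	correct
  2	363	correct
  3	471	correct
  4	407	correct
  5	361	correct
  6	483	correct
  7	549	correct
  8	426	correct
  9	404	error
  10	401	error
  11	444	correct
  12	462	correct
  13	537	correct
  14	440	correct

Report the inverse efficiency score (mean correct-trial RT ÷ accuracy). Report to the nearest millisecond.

Correct trials (n=12): 386, 363, 471, 407, 361, 483, 549, 426, 444, 462, 537, 440
Mean correct RT = 5329/12 = 444.0833 ms
Proportion correct = 12/14
IES = 444.0833 / (12/14) = 518.097 ms

518 ms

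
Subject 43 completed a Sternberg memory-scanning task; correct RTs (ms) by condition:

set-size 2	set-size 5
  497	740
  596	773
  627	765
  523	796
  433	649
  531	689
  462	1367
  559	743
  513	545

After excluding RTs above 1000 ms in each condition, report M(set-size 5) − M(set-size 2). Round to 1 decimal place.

set-size 5: exclude 1367
M(set-size 2) = 4741/9 = 526.778
M(set-size 5) = 5700/8 = 712.500
Difference = 712.500 − 526.778 = 185.722 ms

185.7 ms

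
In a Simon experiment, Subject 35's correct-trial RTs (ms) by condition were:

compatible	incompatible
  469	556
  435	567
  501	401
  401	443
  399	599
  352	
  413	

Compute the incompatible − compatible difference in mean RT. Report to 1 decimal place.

88.9 ms

M(compatible) = 2970/7 = 424.286
M(incompatible) = 2566/5 = 513.200
Difference = 513.200 − 424.286 = 88.914 ms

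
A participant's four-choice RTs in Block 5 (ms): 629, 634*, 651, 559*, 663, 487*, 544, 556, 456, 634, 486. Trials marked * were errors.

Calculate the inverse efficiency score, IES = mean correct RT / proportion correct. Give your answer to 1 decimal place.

793.9 ms

Correct trials (n=8): 629, 651, 663, 544, 556, 456, 634, 486
Mean correct RT = 4619/8 = 577.3750 ms
Proportion correct = 8/11
IES = 577.3750 / (8/11) = 793.891 ms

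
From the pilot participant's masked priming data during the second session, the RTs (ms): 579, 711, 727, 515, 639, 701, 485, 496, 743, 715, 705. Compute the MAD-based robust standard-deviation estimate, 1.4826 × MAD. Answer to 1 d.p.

62.3 ms

Sorted: 485, 496, 515, 579, 639, 701, 705, 711, 715, 727, 743 → median = 701
|x − 701| sorted: 0, 4, 10, 14, 26, 42, 62, 122, 186, 205, 216 → MAD = 42
Robust SD ≈ 1.4826 × 42 = 62.269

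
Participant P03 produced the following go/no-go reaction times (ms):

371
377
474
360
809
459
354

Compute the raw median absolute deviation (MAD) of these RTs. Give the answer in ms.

23 ms

Sorted: 354, 360, 371, 377, 459, 474, 809 → median = 377
|x − 377|: 6, 0, 97, 17, 432, 82, 23
Sorted deviations: 0, 6, 17, 23, 82, 97, 432 → MAD = 23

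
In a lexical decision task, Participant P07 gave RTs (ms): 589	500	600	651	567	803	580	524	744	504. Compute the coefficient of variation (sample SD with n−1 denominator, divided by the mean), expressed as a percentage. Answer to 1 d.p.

16.6%

n = 10, Σ = 6062, M = 606.2000
Σ(x−M)² = 90763.600; s = √(90763.600/9) = 100.4233
CV = 100.4233 / 606.2000 = 0.16566 = 16.566%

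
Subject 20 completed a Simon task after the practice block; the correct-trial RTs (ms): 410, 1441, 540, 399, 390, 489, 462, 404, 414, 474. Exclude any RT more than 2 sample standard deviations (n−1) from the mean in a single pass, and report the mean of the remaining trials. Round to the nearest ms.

442 ms

n = 10, ΣRT = 5423, M = 542.300
Σ(x−M)² = 918442.10; s = √(918442.10/9) = 319.451
Cutoffs: 542.300 ± 2·319.451 → [-96.6, 1181.2]
Outside: 1441 → excluded.
Retained (n=9): Σ = 3982, mean = 3982/9 = 442.444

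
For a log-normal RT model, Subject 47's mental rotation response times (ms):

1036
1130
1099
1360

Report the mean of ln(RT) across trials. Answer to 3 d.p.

7.048

ln(RT): 6.9431, 7.0300, 7.0022, 7.2152
Σ ln(RT) = 28.1905
Mean = 28.1905/4 = 7.04762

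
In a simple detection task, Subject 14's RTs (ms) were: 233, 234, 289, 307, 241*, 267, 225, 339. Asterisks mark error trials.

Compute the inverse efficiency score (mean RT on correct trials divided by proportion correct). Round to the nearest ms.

309 ms

Correct trials (n=7): 233, 234, 289, 307, 267, 225, 339
Mean correct RT = 1894/7 = 270.5714 ms
Proportion correct = 7/8
IES = 270.5714 / (7/8) = 309.224 ms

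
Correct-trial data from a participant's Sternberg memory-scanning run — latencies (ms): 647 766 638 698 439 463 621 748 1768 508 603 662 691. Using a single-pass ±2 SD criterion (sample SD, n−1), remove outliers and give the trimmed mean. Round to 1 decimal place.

623.7 ms

n = 13, ΣRT = 9252, M = 711.692
Σ(x−M)² = 1330492.77; s = √(1330492.77/12) = 332.978
Cutoffs: 711.692 ± 2·332.978 → [45.7, 1377.6]
Outside: 1768 → excluded.
Retained (n=12): Σ = 7484, mean = 7484/12 = 623.667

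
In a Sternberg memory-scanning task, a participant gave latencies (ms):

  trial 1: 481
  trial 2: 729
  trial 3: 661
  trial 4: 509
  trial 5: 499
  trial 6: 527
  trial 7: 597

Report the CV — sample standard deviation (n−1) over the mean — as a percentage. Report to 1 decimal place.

16.4%

n = 7, Σ = 4003, M = 571.8571
Σ(x−M)² = 52798.857; s = √(52798.857/6) = 93.8073
CV = 93.8073 / 571.8571 = 0.16404 = 16.404%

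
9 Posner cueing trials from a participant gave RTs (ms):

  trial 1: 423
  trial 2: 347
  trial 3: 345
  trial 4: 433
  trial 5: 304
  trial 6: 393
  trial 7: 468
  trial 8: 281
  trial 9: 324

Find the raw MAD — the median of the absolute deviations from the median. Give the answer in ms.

Sorted: 281, 304, 324, 345, 347, 393, 423, 433, 468 → median = 347
|x − 347|: 76, 0, 2, 86, 43, 46, 121, 66, 23
Sorted deviations: 0, 2, 23, 43, 46, 66, 76, 86, 121 → MAD = 46

46 ms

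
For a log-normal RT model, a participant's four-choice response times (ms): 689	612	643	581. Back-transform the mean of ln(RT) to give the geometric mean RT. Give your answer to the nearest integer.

630 ms

ln(RT): 6.5352, 6.4167, 6.4661, 6.3648
Mean ln(RT) = 25.7829/4 = 6.44572
Geometric mean = exp(6.44572) = 630.00 ms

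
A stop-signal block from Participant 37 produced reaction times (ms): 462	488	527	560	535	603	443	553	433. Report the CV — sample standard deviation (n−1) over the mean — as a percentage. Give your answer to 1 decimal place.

11.4%

n = 9, Σ = 4604, M = 511.5556
Σ(x−M)² = 27096.222; s = √(27096.222/8) = 58.1982
CV = 58.1982 / 511.5556 = 0.11377 = 11.377%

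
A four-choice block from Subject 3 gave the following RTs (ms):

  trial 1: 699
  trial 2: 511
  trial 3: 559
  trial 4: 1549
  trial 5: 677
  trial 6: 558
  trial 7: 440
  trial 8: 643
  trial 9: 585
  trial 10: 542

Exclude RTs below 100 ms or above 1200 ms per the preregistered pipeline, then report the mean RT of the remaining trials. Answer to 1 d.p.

579.3 ms

Excluded: 1549
Retained (n=9): Σ = 5214
Mean = 5214/9 = 579.3333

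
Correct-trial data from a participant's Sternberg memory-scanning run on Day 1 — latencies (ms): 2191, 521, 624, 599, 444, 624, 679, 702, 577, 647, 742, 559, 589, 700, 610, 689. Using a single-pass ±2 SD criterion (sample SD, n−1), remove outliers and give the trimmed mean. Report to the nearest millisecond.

n = 16, ΣRT = 11497, M = 718.562
Σ(x−M)² = 2397467.94; s = √(2397467.94/15) = 399.789
Cutoffs: 718.562 ± 2·399.789 → [-81.0, 1518.1]
Outside: 2191 → excluded.
Retained (n=15): Σ = 9306, mean = 9306/15 = 620.400

620 ms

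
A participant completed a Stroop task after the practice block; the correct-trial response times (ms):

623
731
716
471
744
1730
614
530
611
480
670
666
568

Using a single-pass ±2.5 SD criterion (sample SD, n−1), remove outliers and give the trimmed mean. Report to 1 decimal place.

618.7 ms

n = 13, ΣRT = 9154, M = 704.154
Σ(x−M)² = 1234295.69; s = √(1234295.69/12) = 320.715
Cutoffs: 704.154 ± 2.5·320.715 → [-97.6, 1505.9]
Outside: 1730 → excluded.
Retained (n=12): Σ = 7424, mean = 7424/12 = 618.667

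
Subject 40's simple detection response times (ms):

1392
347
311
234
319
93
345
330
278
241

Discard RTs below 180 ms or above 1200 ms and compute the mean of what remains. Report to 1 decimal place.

300.6 ms

Excluded: 93, 1392
Retained (n=8): Σ = 2405
Mean = 2405/8 = 300.6250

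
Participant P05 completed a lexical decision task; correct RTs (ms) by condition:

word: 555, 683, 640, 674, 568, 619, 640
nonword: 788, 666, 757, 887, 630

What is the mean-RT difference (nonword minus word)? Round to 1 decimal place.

120.0 ms

M(word) = 4379/7 = 625.571
M(nonword) = 3728/5 = 745.600
Difference = 745.600 − 625.571 = 120.029 ms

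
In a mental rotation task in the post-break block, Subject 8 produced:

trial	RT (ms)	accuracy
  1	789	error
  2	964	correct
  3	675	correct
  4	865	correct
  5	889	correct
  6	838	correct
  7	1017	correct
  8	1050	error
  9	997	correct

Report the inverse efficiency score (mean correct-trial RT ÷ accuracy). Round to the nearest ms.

1147 ms

Correct trials (n=7): 964, 675, 865, 889, 838, 1017, 997
Mean correct RT = 6245/7 = 892.1429 ms
Proportion correct = 7/9
IES = 892.1429 / (7/9) = 1147.041 ms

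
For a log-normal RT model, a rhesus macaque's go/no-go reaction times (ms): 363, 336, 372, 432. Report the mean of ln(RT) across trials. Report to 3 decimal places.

5.925

ln(RT): 5.8944, 5.8171, 5.9189, 6.0684
Σ ln(RT) = 23.6988
Mean = 23.6988/4 = 5.92471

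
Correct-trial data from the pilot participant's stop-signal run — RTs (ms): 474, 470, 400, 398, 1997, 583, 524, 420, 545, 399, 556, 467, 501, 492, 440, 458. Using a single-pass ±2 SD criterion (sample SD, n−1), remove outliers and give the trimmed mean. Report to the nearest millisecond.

n = 16, ΣRT = 9124, M = 570.250
Σ(x−M)² = 2219773.00; s = √(2219773.00/15) = 384.688
Cutoffs: 570.250 ± 2·384.688 → [-199.1, 1339.6]
Outside: 1997 → excluded.
Retained (n=15): Σ = 7127, mean = 7127/15 = 475.133

475 ms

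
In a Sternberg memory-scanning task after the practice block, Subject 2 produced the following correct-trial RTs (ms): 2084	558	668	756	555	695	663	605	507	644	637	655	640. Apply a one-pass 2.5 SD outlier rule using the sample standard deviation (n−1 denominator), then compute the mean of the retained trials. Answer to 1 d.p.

631.9 ms

n = 13, ΣRT = 9667, M = 743.615
Σ(x−M)² = 1996473.08; s = √(1996473.08/12) = 407.888
Cutoffs: 743.615 ± 2.5·407.888 → [-276.1, 1763.3]
Outside: 2084 → excluded.
Retained (n=12): Σ = 7583, mean = 7583/12 = 631.917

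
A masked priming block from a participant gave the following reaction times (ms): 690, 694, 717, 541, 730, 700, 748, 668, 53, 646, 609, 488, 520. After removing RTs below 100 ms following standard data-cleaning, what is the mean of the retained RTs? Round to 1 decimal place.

Excluded: 53
Retained (n=12): Σ = 7751
Mean = 7751/12 = 645.9167

645.9 ms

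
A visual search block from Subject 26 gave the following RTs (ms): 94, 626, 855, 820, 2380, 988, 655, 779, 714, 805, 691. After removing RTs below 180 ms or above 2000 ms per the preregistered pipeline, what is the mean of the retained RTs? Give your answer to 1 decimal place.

770.3 ms

Excluded: 94, 2380
Retained (n=9): Σ = 6933
Mean = 6933/9 = 770.3333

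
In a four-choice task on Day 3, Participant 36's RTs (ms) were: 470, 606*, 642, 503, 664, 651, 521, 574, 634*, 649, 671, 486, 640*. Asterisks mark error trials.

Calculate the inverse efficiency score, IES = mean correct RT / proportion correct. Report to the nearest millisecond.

758 ms

Correct trials (n=10): 470, 642, 503, 664, 651, 521, 574, 649, 671, 486
Mean correct RT = 5831/10 = 583.1000 ms
Proportion correct = 10/13
IES = 583.1000 / (10/13) = 758.030 ms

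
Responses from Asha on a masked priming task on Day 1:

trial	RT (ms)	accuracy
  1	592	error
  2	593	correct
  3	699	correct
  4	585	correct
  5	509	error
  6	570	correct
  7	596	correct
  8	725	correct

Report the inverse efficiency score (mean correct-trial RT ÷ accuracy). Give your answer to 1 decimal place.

837.3 ms

Correct trials (n=6): 593, 699, 585, 570, 596, 725
Mean correct RT = 3768/6 = 628.0000 ms
Proportion correct = 6/8
IES = 628.0000 / (6/8) = 837.333 ms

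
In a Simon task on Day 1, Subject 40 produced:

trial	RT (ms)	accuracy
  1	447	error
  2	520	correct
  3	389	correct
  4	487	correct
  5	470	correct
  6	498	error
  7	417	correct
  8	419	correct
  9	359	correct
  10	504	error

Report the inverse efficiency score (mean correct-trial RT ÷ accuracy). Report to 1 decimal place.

Correct trials (n=7): 520, 389, 487, 470, 417, 419, 359
Mean correct RT = 3061/7 = 437.2857 ms
Proportion correct = 7/10
IES = 437.2857 / (7/10) = 624.694 ms

624.7 ms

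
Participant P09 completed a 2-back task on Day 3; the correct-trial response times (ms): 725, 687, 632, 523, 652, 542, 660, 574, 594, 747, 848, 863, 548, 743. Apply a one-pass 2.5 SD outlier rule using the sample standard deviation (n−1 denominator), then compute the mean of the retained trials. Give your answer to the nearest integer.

667 ms

n = 14, ΣRT = 9338, M = 667.000
Σ(x−M)² = 153116.00; s = √(153116.00/13) = 108.527
Cutoffs: 667.000 ± 2.5·108.527 → [395.7, 938.3]
No RTs fall outside the cutoffs; all 14 retained. Mean = 9338/14 = 667.000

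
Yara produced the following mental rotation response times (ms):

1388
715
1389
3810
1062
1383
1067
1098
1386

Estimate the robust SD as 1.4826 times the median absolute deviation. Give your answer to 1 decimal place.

Sorted: 715, 1062, 1067, 1098, 1383, 1386, 1388, 1389, 3810 → median = 1383
|x − 1383| sorted: 0, 3, 5, 6, 285, 316, 321, 668, 2427 → MAD = 285
Robust SD ≈ 1.4826 × 285 = 422.541

422.5 ms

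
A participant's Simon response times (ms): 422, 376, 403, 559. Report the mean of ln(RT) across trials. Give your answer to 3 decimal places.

ln(RT): 6.0450, 5.9296, 5.9989, 6.3261
Σ ln(RT) = 24.2997
Mean = 24.2997/4 = 6.07492

6.075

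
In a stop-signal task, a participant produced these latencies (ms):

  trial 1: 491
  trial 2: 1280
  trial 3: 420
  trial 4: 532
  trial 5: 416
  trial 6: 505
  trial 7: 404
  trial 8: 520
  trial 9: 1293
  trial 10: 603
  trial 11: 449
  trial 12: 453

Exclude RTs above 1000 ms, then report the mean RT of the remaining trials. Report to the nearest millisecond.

479 ms

Excluded: 1280, 1293
Retained (n=10): Σ = 4793
Mean = 4793/10 = 479.3000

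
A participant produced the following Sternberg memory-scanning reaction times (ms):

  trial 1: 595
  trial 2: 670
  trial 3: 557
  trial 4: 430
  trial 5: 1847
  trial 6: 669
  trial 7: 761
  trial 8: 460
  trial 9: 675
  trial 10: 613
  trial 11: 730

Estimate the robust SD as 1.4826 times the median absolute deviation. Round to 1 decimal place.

109.7 ms

Sorted: 430, 460, 557, 595, 613, 669, 670, 675, 730, 761, 1847 → median = 669
|x − 669| sorted: 0, 1, 6, 56, 61, 74, 92, 112, 209, 239, 1178 → MAD = 74
Robust SD ≈ 1.4826 × 74 = 109.712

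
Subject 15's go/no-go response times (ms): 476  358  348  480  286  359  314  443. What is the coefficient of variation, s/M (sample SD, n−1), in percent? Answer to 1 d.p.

n = 8, Σ = 3064, M = 383.0000
Σ(x−M)² = 38254.000; s = √(38254.000/7) = 73.9247
CV = 73.9247 / 383.0000 = 0.19301 = 19.301%

19.3%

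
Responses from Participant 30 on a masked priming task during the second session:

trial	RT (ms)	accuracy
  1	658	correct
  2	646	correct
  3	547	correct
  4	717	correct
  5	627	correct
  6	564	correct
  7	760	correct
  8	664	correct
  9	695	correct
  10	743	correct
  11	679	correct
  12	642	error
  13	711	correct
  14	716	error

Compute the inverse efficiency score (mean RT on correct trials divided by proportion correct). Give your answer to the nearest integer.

Correct trials (n=12): 658, 646, 547, 717, 627, 564, 760, 664, 695, 743, 679, 711
Mean correct RT = 8011/12 = 667.5833 ms
Proportion correct = 12/14
IES = 667.5833 / (12/14) = 778.847 ms

779 ms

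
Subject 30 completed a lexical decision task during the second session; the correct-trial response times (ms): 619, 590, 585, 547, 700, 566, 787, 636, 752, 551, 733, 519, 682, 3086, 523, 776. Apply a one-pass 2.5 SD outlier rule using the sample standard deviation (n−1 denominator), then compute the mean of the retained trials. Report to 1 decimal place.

637.7 ms

n = 16, ΣRT = 12652, M = 790.750
Σ(x−M)² = 5742327.00; s = √(5742327.00/15) = 618.726
Cutoffs: 790.750 ± 2.5·618.726 → [-756.1, 2337.6]
Outside: 3086 → excluded.
Retained (n=15): Σ = 9566, mean = 9566/15 = 637.733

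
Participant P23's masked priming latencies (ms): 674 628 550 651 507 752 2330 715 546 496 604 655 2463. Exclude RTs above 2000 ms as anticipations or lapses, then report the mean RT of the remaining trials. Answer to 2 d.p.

616.18 ms

Excluded: 2330, 2463
Retained (n=11): Σ = 6778
Mean = 6778/11 = 616.1818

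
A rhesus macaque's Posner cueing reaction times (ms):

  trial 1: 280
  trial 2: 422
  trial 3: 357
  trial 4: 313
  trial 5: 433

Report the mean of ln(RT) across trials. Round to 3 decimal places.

ln(RT): 5.6348, 6.0450, 5.8777, 5.7462, 6.0707
Σ ln(RT) = 29.3745
Mean = 29.3745/5 = 5.87489

5.875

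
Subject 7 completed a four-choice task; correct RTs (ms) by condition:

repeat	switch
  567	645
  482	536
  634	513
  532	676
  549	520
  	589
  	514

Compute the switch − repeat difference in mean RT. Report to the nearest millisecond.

18 ms

M(repeat) = 2764/5 = 552.800
M(switch) = 3993/7 = 570.429
Difference = 570.429 − 552.800 = 17.629 ms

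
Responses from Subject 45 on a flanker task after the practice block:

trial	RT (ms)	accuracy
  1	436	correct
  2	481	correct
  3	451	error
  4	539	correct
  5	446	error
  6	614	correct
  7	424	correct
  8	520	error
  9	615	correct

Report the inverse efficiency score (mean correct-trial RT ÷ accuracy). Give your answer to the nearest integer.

Correct trials (n=6): 436, 481, 539, 614, 424, 615
Mean correct RT = 3109/6 = 518.1667 ms
Proportion correct = 6/9
IES = 518.1667 / (6/9) = 777.250 ms

777 ms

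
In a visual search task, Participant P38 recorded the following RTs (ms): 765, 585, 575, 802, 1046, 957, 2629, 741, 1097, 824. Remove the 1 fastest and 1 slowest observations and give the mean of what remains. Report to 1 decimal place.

Sorted: 575, 585, 741, 765, 802, 824, 957, 1046, 1097, 2629
Drop lowest 1 (575) and highest 1 (2629)
Remaining (n=8): Σ = 6817, mean = 6817/8 = 852.125

852.1 ms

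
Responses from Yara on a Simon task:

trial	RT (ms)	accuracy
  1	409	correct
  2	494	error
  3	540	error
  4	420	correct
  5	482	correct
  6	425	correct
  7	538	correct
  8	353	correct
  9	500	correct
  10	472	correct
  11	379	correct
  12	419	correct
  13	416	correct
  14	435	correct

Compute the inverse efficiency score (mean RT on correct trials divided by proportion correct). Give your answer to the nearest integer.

510 ms

Correct trials (n=12): 409, 420, 482, 425, 538, 353, 500, 472, 379, 419, 416, 435
Mean correct RT = 5248/12 = 437.3333 ms
Proportion correct = 12/14
IES = 437.3333 / (12/14) = 510.222 ms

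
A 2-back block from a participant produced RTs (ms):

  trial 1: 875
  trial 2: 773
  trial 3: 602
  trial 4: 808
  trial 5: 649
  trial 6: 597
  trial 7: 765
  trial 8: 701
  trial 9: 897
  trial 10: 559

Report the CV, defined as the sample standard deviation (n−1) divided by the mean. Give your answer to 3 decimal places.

0.165

n = 10, Σ = 7226, M = 722.6000
Σ(x−M)² = 128240.400; s = √(128240.400/9) = 119.3689
CV = 119.3689 / 722.6000 = 0.16519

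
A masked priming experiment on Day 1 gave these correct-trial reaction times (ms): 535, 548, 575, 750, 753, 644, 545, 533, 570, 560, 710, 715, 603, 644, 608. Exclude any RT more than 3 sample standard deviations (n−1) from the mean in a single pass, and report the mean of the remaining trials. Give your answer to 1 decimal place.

n = 15, ΣRT = 9293, M = 619.533
Σ(x−M)² = 87023.73; s = √(87023.73/14) = 78.841
Cutoffs: 619.533 ± 3·78.841 → [383.0, 856.1]
No RTs fall outside the cutoffs; all 15 retained. Mean = 9293/15 = 619.533

619.5 ms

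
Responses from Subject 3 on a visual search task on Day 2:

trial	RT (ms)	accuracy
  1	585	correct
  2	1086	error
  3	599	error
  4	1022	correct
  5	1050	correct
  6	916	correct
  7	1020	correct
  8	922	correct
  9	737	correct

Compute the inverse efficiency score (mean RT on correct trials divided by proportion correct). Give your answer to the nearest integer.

1148 ms

Correct trials (n=7): 585, 1022, 1050, 916, 1020, 922, 737
Mean correct RT = 6252/7 = 893.1429 ms
Proportion correct = 7/9
IES = 893.1429 / (7/9) = 1148.327 ms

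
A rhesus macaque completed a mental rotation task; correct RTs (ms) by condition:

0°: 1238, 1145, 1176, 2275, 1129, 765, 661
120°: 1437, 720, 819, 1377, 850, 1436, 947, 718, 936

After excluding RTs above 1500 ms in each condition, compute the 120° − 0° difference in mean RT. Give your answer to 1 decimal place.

0°: exclude 2275
M(0°) = 6114/6 = 1019.000
M(120°) = 9240/9 = 1026.667
Difference = 1026.667 − 1019.000 = 7.667 ms

7.7 ms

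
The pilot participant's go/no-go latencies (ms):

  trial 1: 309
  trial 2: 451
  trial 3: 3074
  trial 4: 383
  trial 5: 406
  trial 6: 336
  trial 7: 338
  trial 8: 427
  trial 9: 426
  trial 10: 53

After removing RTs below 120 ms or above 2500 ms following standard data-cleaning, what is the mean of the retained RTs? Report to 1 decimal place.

384.5 ms

Excluded: 53, 3074
Retained (n=8): Σ = 3076
Mean = 3076/8 = 384.5000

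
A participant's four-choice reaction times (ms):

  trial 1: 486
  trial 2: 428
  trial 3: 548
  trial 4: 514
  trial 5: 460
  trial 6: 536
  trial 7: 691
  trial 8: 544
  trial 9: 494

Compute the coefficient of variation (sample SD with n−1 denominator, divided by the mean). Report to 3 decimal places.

0.143

n = 9, Σ = 4701, M = 522.3333
Σ(x−M)² = 44740.000; s = √(44740.000/8) = 74.7830
CV = 74.7830 / 522.3333 = 0.14317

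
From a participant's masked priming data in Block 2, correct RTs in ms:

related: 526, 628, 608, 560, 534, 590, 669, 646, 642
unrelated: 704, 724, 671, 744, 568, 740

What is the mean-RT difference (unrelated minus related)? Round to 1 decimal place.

91.5 ms

M(related) = 5403/9 = 600.333
M(unrelated) = 4151/6 = 691.833
Difference = 691.833 − 600.333 = 91.500 ms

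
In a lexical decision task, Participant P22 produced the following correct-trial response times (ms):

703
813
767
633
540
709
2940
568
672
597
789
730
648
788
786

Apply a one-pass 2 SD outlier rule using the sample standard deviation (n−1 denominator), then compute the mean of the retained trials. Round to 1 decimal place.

695.9 ms

n = 15, ΣRT = 12683, M = 845.533
Σ(x−M)² = 4802819.73; s = √(4802819.73/14) = 585.712
Cutoffs: 845.533 ± 2·585.712 → [-325.9, 2017.0]
Outside: 2940 → excluded.
Retained (n=14): Σ = 9743, mean = 9743/14 = 695.929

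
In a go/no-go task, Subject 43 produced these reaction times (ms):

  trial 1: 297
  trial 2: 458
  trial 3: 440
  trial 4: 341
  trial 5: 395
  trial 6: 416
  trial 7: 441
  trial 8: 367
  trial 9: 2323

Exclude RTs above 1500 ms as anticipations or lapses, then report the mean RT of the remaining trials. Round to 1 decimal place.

Excluded: 2323
Retained (n=8): Σ = 3155
Mean = 3155/8 = 394.3750

394.4 ms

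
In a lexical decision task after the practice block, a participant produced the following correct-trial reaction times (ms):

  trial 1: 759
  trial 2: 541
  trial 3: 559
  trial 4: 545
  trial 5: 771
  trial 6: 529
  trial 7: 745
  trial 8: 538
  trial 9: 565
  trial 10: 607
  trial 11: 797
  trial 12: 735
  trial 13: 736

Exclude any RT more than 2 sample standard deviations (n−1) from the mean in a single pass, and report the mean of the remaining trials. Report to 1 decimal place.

648.2 ms

n = 13, ΣRT = 8427, M = 648.231
Σ(x−M)² = 139182.31; s = √(139182.31/12) = 107.696
Cutoffs: 648.231 ± 2·107.696 → [432.8, 863.6]
No RTs fall outside the cutoffs; all 13 retained. Mean = 8427/13 = 648.231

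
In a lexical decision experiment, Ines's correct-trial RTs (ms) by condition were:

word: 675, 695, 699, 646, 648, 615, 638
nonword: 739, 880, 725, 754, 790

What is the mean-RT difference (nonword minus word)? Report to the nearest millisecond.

M(word) = 4616/7 = 659.429
M(nonword) = 3888/5 = 777.600
Difference = 777.600 − 659.429 = 118.171 ms

118 ms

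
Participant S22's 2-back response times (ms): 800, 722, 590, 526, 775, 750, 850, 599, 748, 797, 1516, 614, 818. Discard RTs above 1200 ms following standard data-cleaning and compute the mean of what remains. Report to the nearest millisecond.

Excluded: 1516
Retained (n=12): Σ = 8589
Mean = 8589/12 = 715.7500

716 ms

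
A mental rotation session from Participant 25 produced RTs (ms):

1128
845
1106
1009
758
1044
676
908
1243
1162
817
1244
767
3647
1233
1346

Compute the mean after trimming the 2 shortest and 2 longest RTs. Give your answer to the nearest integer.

1042 ms

Sorted: 676, 758, 767, 817, 845, 908, 1009, 1044, 1106, 1128, 1162, 1233, 1243, 1244, 1346, 3647
Drop lowest 2 (676, 758) and highest 2 (1346, 3647)
Remaining (n=12): Σ = 12506, mean = 12506/12 = 1042.167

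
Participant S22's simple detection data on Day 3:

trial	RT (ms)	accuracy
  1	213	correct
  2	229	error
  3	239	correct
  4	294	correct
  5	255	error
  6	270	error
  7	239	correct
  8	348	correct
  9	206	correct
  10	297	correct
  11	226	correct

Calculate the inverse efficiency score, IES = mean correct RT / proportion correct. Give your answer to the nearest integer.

Correct trials (n=8): 213, 239, 294, 239, 348, 206, 297, 226
Mean correct RT = 2062/8 = 257.7500 ms
Proportion correct = 8/11
IES = 257.7500 / (8/11) = 354.406 ms

354 ms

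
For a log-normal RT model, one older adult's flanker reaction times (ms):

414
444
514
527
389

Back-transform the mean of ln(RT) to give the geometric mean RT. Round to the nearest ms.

454 ms

ln(RT): 6.0259, 6.0958, 6.2422, 6.2672, 5.9636
Mean ln(RT) = 30.5947/5 = 6.11894
Geometric mean = exp(6.11894) = 454.38 ms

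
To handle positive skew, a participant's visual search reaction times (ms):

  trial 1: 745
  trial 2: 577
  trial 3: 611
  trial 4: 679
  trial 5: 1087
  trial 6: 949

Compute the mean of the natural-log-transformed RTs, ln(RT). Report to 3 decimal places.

ln(RT): 6.6134, 6.3578, 6.4151, 6.5206, 6.9912, 6.8554
Σ ln(RT) = 39.7535
Mean = 39.7535/6 = 6.62559

6.626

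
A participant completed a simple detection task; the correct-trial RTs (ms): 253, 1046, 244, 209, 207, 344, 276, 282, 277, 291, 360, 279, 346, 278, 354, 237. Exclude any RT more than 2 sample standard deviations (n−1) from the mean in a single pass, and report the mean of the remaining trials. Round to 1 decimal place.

n = 16, ΣRT = 5283, M = 330.188
Σ(x−M)² = 581182.44; s = √(581182.44/15) = 196.839
Cutoffs: 330.188 ± 2·196.839 → [-63.5, 723.9]
Outside: 1046 → excluded.
Retained (n=15): Σ = 4237, mean = 4237/15 = 282.467

282.5 ms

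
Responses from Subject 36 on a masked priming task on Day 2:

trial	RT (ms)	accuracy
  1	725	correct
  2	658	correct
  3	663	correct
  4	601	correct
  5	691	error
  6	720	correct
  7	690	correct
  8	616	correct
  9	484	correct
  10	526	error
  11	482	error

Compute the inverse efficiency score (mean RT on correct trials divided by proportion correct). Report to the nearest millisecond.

Correct trials (n=8): 725, 658, 663, 601, 720, 690, 616, 484
Mean correct RT = 5157/8 = 644.6250 ms
Proportion correct = 8/11
IES = 644.6250 / (8/11) = 886.359 ms

886 ms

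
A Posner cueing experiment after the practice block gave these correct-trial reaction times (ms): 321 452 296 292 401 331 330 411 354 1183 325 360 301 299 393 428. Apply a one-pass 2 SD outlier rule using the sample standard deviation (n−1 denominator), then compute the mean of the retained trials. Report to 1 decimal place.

n = 16, ΣRT = 6477, M = 404.812
Σ(x−M)² = 684102.44; s = √(684102.44/15) = 213.558
Cutoffs: 404.812 ± 2·213.558 → [-22.3, 831.9]
Outside: 1183 → excluded.
Retained (n=15): Σ = 5294, mean = 5294/15 = 352.933

352.9 ms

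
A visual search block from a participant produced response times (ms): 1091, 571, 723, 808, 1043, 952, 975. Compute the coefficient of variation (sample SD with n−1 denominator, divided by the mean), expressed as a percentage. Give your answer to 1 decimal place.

21.3%

n = 7, Σ = 6163, M = 880.4286
Σ(x−M)² = 210611.714; s = √(210611.714/6) = 187.3552
CV = 187.3552 / 880.4286 = 0.21280 = 21.280%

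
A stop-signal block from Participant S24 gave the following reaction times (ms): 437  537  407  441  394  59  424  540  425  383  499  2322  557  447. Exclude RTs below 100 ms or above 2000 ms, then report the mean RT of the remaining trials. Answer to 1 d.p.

Excluded: 59, 2322
Retained (n=12): Σ = 5491
Mean = 5491/12 = 457.5833

457.6 ms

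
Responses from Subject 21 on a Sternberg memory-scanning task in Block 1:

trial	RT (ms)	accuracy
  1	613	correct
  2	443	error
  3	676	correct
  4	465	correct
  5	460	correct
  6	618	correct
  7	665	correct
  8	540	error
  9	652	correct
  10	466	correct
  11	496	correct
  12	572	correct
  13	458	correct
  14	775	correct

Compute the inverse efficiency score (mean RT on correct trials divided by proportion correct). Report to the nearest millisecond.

672 ms

Correct trials (n=12): 613, 676, 465, 460, 618, 665, 652, 466, 496, 572, 458, 775
Mean correct RT = 6916/12 = 576.3333 ms
Proportion correct = 12/14
IES = 576.3333 / (12/14) = 672.389 ms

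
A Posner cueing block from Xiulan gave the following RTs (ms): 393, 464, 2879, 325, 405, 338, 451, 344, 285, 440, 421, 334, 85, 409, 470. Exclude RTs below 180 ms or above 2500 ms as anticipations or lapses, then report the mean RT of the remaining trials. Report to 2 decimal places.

Excluded: 85, 2879
Retained (n=13): Σ = 5079
Mean = 5079/13 = 390.6923

390.69 ms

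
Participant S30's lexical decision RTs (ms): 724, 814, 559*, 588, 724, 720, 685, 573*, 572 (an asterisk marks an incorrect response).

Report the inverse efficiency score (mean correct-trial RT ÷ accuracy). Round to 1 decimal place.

Correct trials (n=7): 724, 814, 588, 724, 720, 685, 572
Mean correct RT = 4827/7 = 689.5714 ms
Proportion correct = 7/9
IES = 689.5714 / (7/9) = 886.592 ms

886.6 ms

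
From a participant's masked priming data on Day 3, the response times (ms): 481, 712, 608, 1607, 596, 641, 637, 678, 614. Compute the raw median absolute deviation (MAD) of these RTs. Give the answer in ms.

41 ms

Sorted: 481, 596, 608, 614, 637, 641, 678, 712, 1607 → median = 637
|x − 637|: 156, 75, 29, 970, 41, 4, 0, 41, 23
Sorted deviations: 0, 4, 23, 29, 41, 41, 75, 156, 970 → MAD = 41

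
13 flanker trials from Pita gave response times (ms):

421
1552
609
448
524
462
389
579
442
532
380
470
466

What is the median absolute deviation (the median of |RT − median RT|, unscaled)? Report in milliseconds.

58 ms

Sorted: 380, 389, 421, 442, 448, 462, 466, 470, 524, 532, 579, 609, 1552 → median = 466
|x − 466|: 45, 1086, 143, 18, 58, 4, 77, 113, 24, 66, 86, 4, 0
Sorted deviations: 0, 4, 4, 18, 24, 45, 58, 66, 77, 86, 113, 143, 1086 → MAD = 58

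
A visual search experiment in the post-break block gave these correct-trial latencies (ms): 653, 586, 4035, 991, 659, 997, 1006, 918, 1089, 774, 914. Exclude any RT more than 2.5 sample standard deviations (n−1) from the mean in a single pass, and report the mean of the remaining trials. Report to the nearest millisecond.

859 ms

n = 11, ΣRT = 12622, M = 1147.455
Σ(x−M)² = 9453382.73; s = √(9453382.73/10) = 972.285
Cutoffs: 1147.455 ± 2.5·972.285 → [-1283.3, 3578.2]
Outside: 4035 → excluded.
Retained (n=10): Σ = 8587, mean = 8587/10 = 858.700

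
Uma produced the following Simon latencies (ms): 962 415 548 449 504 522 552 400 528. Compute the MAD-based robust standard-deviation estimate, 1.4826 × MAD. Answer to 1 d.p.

44.5 ms

Sorted: 400, 415, 449, 504, 522, 528, 548, 552, 962 → median = 522
|x − 522| sorted: 0, 6, 18, 26, 30, 73, 107, 122, 440 → MAD = 30
Robust SD ≈ 1.4826 × 30 = 44.478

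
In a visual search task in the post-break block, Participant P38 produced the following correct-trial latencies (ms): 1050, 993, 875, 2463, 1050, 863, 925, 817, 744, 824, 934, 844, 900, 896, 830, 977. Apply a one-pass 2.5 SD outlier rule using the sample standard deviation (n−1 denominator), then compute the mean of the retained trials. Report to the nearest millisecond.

901 ms

n = 16, ΣRT = 15985, M = 999.062
Σ(x−M)² = 2394360.94; s = √(2394360.94/15) = 399.530
Cutoffs: 999.062 ± 2.5·399.530 → [0.2, 1997.9]
Outside: 2463 → excluded.
Retained (n=15): Σ = 13522, mean = 13522/15 = 901.467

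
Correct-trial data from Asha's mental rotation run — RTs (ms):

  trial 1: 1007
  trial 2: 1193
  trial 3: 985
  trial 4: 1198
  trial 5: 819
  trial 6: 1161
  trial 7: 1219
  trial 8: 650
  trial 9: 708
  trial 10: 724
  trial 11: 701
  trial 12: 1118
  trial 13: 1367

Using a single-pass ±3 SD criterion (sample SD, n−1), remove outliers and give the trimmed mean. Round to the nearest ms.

988 ms

n = 13, ΣRT = 12850, M = 988.462
Σ(x−M)² = 703593.23; s = √(703593.23/12) = 242.142
Cutoffs: 988.462 ± 3·242.142 → [262.0, 1714.9]
No RTs fall outside the cutoffs; all 13 retained. Mean = 12850/13 = 988.462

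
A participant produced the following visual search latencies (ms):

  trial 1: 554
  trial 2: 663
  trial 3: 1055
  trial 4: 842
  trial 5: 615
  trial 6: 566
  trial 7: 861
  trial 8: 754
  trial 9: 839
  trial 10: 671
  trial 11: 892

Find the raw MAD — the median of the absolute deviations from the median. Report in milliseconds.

107 ms

Sorted: 554, 566, 615, 663, 671, 754, 839, 842, 861, 892, 1055 → median = 754
|x − 754|: 200, 91, 301, 88, 139, 188, 107, 0, 85, 83, 138
Sorted deviations: 0, 83, 85, 88, 91, 107, 138, 139, 188, 200, 301 → MAD = 107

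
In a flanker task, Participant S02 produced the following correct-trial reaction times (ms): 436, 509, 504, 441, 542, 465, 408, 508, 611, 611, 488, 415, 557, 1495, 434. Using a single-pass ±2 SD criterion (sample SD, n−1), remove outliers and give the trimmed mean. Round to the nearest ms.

495 ms

n = 15, ΣRT = 8424, M = 561.600
Σ(x−M)² = 991913.60; s = √(991913.60/14) = 266.178
Cutoffs: 561.600 ± 2·266.178 → [29.2, 1094.0]
Outside: 1495 → excluded.
Retained (n=14): Σ = 6929, mean = 6929/14 = 494.929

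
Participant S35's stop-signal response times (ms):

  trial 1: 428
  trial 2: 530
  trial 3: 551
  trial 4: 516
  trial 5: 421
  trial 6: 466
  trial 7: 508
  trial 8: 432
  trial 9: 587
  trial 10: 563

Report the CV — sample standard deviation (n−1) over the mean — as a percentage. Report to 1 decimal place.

n = 10, Σ = 5002, M = 500.2000
Σ(x−M)² = 32563.600; s = √(32563.600/9) = 60.1513
CV = 60.1513 / 500.2000 = 0.12025 = 12.025%

12.0%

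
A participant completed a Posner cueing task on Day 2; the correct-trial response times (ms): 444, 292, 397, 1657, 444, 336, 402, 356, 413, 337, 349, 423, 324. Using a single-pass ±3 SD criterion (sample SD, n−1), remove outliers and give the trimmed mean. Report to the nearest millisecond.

n = 13, ΣRT = 6174, M = 474.923
Σ(x−M)² = 1541698.92; s = √(1541698.92/12) = 358.434
Cutoffs: 474.923 ± 3·358.434 → [-600.4, 1550.2]
Outside: 1657 → excluded.
Retained (n=12): Σ = 4517, mean = 4517/12 = 376.417

376 ms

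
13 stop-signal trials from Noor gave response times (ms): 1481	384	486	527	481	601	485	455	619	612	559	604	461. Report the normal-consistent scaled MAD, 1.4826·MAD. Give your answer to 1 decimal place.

106.7 ms

Sorted: 384, 455, 461, 481, 485, 486, 527, 559, 601, 604, 612, 619, 1481 → median = 527
|x − 527| sorted: 0, 32, 41, 42, 46, 66, 72, 74, 77, 85, 92, 143, 954 → MAD = 72
Robust SD ≈ 1.4826 × 72 = 106.747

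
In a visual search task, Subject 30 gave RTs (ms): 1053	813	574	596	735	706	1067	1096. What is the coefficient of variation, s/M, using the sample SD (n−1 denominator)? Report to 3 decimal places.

0.258

n = 8, Σ = 6640, M = 830.0000
Σ(x−M)² = 321636.000; s = √(321636.000/7) = 214.3548
CV = 214.3548 / 830.0000 = 0.25826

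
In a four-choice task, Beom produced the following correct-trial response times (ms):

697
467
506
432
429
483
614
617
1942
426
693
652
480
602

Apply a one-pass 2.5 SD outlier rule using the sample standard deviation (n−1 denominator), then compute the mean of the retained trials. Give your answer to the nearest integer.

546 ms

n = 14, ΣRT = 9040, M = 645.714
Σ(x−M)² = 1935312.86; s = √(1935312.86/13) = 385.837
Cutoffs: 645.714 ± 2.5·385.837 → [-318.9, 1610.3]
Outside: 1942 → excluded.
Retained (n=13): Σ = 7098, mean = 7098/13 = 546.000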